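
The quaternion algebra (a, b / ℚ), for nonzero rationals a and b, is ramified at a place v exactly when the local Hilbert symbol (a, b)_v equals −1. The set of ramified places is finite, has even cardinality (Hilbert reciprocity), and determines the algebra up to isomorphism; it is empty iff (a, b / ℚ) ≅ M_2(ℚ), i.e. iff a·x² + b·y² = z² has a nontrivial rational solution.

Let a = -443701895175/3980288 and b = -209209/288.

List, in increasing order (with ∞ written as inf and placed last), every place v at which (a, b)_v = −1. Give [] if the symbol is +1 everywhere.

[2, 11, 13, 19, 23, inf]

(a, b) ≡ (-33649, -3458) mod (ℚ^×)²; places V = {2, 3, 5, 7, 11, 13, 19, 23, 43, ∞}.
(a,b)_∞: sgn(-33649)=−, sgn(-3458)=−, so -1.
(a,b)_2: α=-10, β=-5; u≡7, v≡7 (mod 8); ε(u)ε(v)=1·1, αω(v)=-10·0, βω(u)=-5·0; sum ≡ 1  ⇒  -1.
(a,b)_19: α=1, u≡15; β=1, v≡3 (mod 19); (15|19)=-1, (3|19)=-1; sign (−1)^1·-1^1·-1^1 = -1.
(a,b)_23: α=-1, u≡13; β=0, v≡21 (mod 23); (13|23)=+1, (21|23)=-1; sign (−1)^0·+1^0·-1^-1 = -1.
(a,b)_13: α=-2, u≡8; β=1, v≡7 (mod 13); (8|13)=-1, (7|13)=-1; sign (−1)^0·-1^1·-1^-2 = -1.
(a,b)_43: α=2, u≡34; β=0, v≡11 (mod 43); (34|43)=-1, (11|43)=+1; sign (−1)^0·-1^0·+1^2 = +1.
(a,b)_5: α=2, u≡1; β=0, v≡2 (mod 5); (1|5)=+1, (2|5)=-1; sign (−1)^0·+1^0·-1^2 = +1.
(a,b)_7: α=1, u≡2; β=1, v≡3 (mod 7); (2|7)=+1, (3|7)=-1; sign (−1)^1·+1^1·-1^1 = +1.
(a,b)_11: α=1, u≡10; β=2, v≡10 (mod 11); (10|11)=-1, (10|11)=-1; sign (−1)^0·-1^2·-1^1 = -1.
(a,b)_3: α=8, u≡2; β=-2, v≡1 (mod 3); (2|3)=-1, (1|3)=+1; sign (−1)^0·-1^-2·+1^8 = +1.
|Ram(-33649, -3458)| = 6, even; anisotropic at {2, 11, 13, 19, 23, ∞}.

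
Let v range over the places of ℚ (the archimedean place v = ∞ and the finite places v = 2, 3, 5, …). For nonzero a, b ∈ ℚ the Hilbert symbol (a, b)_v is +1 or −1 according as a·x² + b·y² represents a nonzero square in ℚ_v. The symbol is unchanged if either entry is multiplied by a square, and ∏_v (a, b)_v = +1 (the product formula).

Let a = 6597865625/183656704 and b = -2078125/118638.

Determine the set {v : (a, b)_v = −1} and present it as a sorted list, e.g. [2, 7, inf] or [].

[3, 19]

Mod squares: a ≡ 65, b ≡ -10374. Check v ∈ {∞, 2, 3, 5, 7, 11, 13, 19, 31}.
v=19: a=19^0·(≡8), b=19^1·(≡4) mod 19; (8|19)=-1, (4|19)=+1; (−1)^{0·1·9}·(-1)^1·(+1)^0 = -1.
v=13: a=13^3·(≡6), b=13^-3·(≡8) mod 13; (6|13)=-1, (8|13)=-1; (−1)^{3·-3·6}·(-1)^-3·(-1)^3 = +1.
v=2: v_2(a)=-8, v_2(b)=-1; units ≡ 1, 5 (mod 8); ε·ε+αω+βω = 0·0+-8·1+-1·0 ≡ 0  ⇒  (a,b)_2 = +1.
v=5: a=5^5·(≡3), b=5^6·(≡4) mod 5; (3|5)=-1, (4|5)=+1; (−1)^{5·6·2}·(-1)^6·(+1)^5 = +1.
v=7: a=7^-2·(≡4), b=7^1·(≡1) mod 7; (4|7)=+1, (1|7)=+1; (−1)^{-2·1·3}·(+1)^1·(+1)^-2 = +1.
v=3: a=3^0·(≡2), b=3^-3·(≡1) mod 3; (2|3)=-1, (1|3)=+1; (−1)^{0·-3·1}·(-1)^-3·(+1)^0 = -1.
v=11: a=11^-4·(≡8), b=11^0·(≡2) mod 11; (8|11)=-1, (2|11)=-1; (−1)^{-4·0·5}·(-1)^0·(-1)^-4 = +1.
v=31: a=31^2·(≡27), b=31^0·(≡22) mod 31; (27|31)=-1, (22|31)=-1; (−1)^{2·0·15}·(-1)^0·(-1)^2 = +1.
v=∞: 65 > 0 and -10374 < 0  ⇒  (a,b)_∞ = +1.
|Ram(65, -10374)| = 2, even; anisotropic at {3, 19}.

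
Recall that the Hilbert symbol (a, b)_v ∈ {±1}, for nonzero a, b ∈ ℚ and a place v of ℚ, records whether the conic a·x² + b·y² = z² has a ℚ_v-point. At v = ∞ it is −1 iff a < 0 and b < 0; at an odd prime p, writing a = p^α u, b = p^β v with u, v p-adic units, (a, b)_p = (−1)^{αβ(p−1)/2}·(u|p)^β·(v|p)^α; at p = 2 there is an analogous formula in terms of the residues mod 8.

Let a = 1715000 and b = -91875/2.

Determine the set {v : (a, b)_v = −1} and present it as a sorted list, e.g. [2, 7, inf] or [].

[2, 3]

Mod squares: a ≡ 14, b ≡ -6. Check v ∈ {∞, 2, 3, 5, 7}.
v=3: a=3^0·(≡2), b=3^1·(≡1) mod 3; (2|3)=-1, (1|3)=+1; (−1)^{0·1·1}·(-1)^1·(+1)^0 = -1.
v=5: a=5^4·(≡4), b=5^4·(≡4) mod 5; (4|5)=+1, (4|5)=+1; (−1)^{4·4·2}·(+1)^4·(+1)^4 = +1.
v=7: a=7^3·(≡2), b=7^2·(≡4) mod 7; (2|7)=+1, (4|7)=+1; (−1)^{3·2·3}·(+1)^2·(+1)^3 = +1.
v=2: v_2(a)=3, v_2(b)=-1; units ≡ 7, 5 (mod 8); ε·ε+αω+βω = 1·0+3·1+-1·0 ≡ 1  ⇒  (a,b)_2 = -1.
v=∞: 14 > 0 and -6 < 0  ⇒  (a,b)_∞ = +1.
Ram(14, -6) = {2, 3}; no ℚ_2-point on the conic.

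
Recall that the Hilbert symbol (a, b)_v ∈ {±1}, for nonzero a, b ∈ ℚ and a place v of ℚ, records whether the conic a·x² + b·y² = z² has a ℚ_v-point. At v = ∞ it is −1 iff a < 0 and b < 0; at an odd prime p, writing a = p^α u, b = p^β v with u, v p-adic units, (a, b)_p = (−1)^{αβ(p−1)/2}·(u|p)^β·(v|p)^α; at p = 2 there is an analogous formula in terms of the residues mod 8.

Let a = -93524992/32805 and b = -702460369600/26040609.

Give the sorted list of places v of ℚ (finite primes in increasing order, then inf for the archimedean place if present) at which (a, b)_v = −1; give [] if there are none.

[19, inf]

(a, b) ≡ (-1265, -19) mod (ℚ^×)²; places V = {2, 3, 5, 7, 11, 19, 23, ∞}.
(a,b)_∞: sgn(-1265)=−, sgn(-19)=−, so -1.
(a,b)_5: α=-1, u≡3; β=2, v≡4 (mod 5); (3|5)=-1, (4|5)=+1; sign (−1)^0·-1^2·+1^-1 = +1.
(a,b)_23: α=1, u≡17; β=2, v≡18 (mod 23); (17|23)=-1, (18|23)=+1; sign (−1)^0·-1^2·+1^1 = +1.
(a,b)_3: α=-8, u≡1; β=-12, v≡2 (mod 3); (1|3)=+1, (2|3)=-1; sign (−1)^0·+1^-12·-1^-8 = +1.
(a,b)_7: α=0, u≡2; β=-2, v≡4 (mod 7); (2|7)=+1, (4|7)=+1; sign (−1)^0·+1^-2·+1^0 = +1.
(a,b)_2: α=10, β=6; u≡7, v≡5 (mod 8); ε(u)ε(v)=1·0, αω(v)=10·1, βω(u)=6·0; sum ≡ 0  ⇒  +1.
(a,b)_19: α=2, u≡8; β=3, v≡12 (mod 19); (8|19)=-1, (12|19)=-1; sign (−1)^0·-1^3·-1^2 = -1.
(a,b)_11: α=1, u≡8; β=2, v≡3 (mod 11); (8|11)=-1, (3|11)=+1; sign (−1)^0·-1^2·+1^1 = +1.
(-1265, -19 / ℚ) ramifies at {19, ∞}: a division algebra.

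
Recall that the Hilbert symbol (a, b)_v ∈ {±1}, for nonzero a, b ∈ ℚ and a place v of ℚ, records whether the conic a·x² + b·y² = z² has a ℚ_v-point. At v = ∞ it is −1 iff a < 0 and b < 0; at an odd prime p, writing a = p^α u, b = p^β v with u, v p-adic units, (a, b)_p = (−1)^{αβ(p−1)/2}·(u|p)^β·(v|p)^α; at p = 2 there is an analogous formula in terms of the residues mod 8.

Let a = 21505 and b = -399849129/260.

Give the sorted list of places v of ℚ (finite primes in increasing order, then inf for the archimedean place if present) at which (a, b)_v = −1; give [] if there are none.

Mod squares: a ≡ 21505, b ≡ -1110265. Check v ∈ {∞, 2, 3, 5, 11, 13, 17, 19, 23, 29, 31}.
v=2: v_2(a)=0, v_2(b)=-2; units ≡ 1, 7 (mod 8); ε·ε+αω+βω = 0·1+0·0+-2·0 ≡ 0  ⇒  (a,b)_2 = +1.
v=29: a=29^0·(≡16), b=29^1·(≡25) mod 29; (16|29)=+1, (25|29)=+1; (−1)^{0·1·14}·(+1)^1·(+1)^0 = +1.
v=13: a=13^0·(≡3), b=13^-1·(≡5) mod 13; (3|13)=+1, (5|13)=-1; (−1)^{0·-1·6}·(+1)^-1·(-1)^0 = +1.
v=19: a=19^0·(≡16), b=19^1·(≡1) mod 19; (16|19)=+1, (1|19)=+1; (−1)^{0·1·9}·(+1)^1·(+1)^0 = +1.
v=3: a=3^0·(≡1), b=3^4·(≡2) mod 3; (1|3)=+1, (2|3)=-1; (−1)^{0·4·1}·(+1)^4·(-1)^0 = +1.
v=5: a=5^1·(≡1), b=5^-1·(≡3) mod 5; (1|5)=+1, (3|5)=-1; (−1)^{1·-1·2}·(+1)^-1·(-1)^1 = -1.
v=∞: 21505 > 0 and -1110265 < 0  ⇒  (a,b)_∞ = +1.
v=17: a=17^1·(≡7), b=17^2·(≡7) mod 17; (7|17)=-1, (7|17)=-1; (−1)^{1·2·8}·(-1)^2·(-1)^1 = -1.
v=31: a=31^0·(≡22), b=31^1·(≡23) mod 31; (22|31)=-1, (23|31)=-1; (−1)^{0·1·15}·(-1)^1·(-1)^0 = -1.
v=23: a=23^1·(≡15), b=23^0·(≡14) mod 23; (15|23)=-1, (14|23)=-1; (−1)^{1·0·11}·(-1)^0·(-1)^1 = -1.
v=11: a=11^1·(≡8), b=11^0·(≡5) mod 11; (8|11)=-1, (5|11)=+1; (−1)^{1·0·5}·(-1)^0·(+1)^1 = +1.
(21505, -1110265 / ℚ) ramifies at {5, 17, 23, 31}: a division algebra.

[5, 17, 23, 31]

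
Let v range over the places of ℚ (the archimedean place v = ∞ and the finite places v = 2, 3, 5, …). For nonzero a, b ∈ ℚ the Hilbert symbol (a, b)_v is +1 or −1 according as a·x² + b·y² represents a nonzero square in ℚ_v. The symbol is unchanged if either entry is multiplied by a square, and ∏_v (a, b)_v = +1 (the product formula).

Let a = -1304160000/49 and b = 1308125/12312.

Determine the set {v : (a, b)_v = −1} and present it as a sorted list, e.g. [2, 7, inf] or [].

Mod squares: a ≡ -8151, b ≡ 79534. Check v ∈ {∞, 2, 3, 5, 7, 11, 13, 19, 23}.
v=3: a=3^1·(≡1), b=3^-4·(≡1) mod 3; (1|3)=+1, (1|3)=+1; (−1)^{1·-4·1}·(+1)^-4·(+1)^1 = +1.
v=5: a=5^4·(≡1), b=5^4·(≡4) mod 5; (1|5)=+1, (4|5)=+1; (−1)^{4·4·2}·(+1)^4·(+1)^4 = +1.
v=13: a=13^1·(≡9), b=13^1·(≡5) mod 13; (9|13)=+1, (5|13)=-1; (−1)^{1·1·6}·(+1)^1·(-1)^1 = -1.
v=2: v_2(a)=8, v_2(b)=-3; units ≡ 1, 7 (mod 8); ε·ε+αω+βω = 0·1+8·0+-3·0 ≡ 0  ⇒  (a,b)_2 = +1.
v=11: a=11^1·(≡7), b=11^0·(≡9) mod 11; (7|11)=-1, (9|11)=+1; (−1)^{1·0·5}·(-1)^0·(+1)^1 = +1.
v=7: a=7^-2·(≡4), b=7^1·(≡4) mod 7; (4|7)=+1, (4|7)=+1; (−1)^{-2·1·3}·(+1)^1·(+1)^-2 = +1.
v=∞: -8151 < 0 and 79534 > 0  ⇒  (a,b)_∞ = +1.
v=23: a=23^0·(≡10), b=23^1·(≡6) mod 23; (10|23)=-1, (6|23)=+1; (−1)^{0·1·11}·(-1)^1·(+1)^0 = -1.
v=19: a=19^1·(≡18), b=19^-1·(≡16) mod 19; (18|19)=-1, (16|19)=+1; (−1)^{1·-1·9}·(-1)^-1·(+1)^1 = +1.
Ram(-8151, 79534) = {13, 23}; no ℚ_13-point on the conic.

[13, 23]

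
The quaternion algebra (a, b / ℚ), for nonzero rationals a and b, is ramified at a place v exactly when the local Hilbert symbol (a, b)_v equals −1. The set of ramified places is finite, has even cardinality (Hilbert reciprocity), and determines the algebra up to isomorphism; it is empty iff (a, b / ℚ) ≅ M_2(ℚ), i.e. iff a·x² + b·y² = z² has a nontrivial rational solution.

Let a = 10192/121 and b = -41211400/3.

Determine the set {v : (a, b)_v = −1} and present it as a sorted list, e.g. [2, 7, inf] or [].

(a, b) ≡ (13, -4278) mod (ℚ^×)²; places V = {2, 3, 5, 7, 11, 13, 17, 23, 31, ∞}.
(a,b)_7: α=2, u≡6; β=0, v≡5 (mod 7); (6|7)=-1, (5|7)=-1; sign (−1)^0·-1^0·-1^2 = +1.
(a,b)_5: α=0, u≡2; β=2, v≡3 (mod 5); (2|5)=-1, (3|5)=-1; sign (−1)^0·-1^2·-1^0 = +1.
(a,b)_11: α=-2, u≡6; β=0, v≡4 (mod 11); (6|11)=-1, (4|11)=+1; sign (−1)^0·-1^0·+1^-2 = +1.
(a,b)_23: α=0, u≡12; β=1, v≡5 (mod 23); (12|23)=+1, (5|23)=-1; sign (−1)^0·+1^1·-1^0 = +1.
(a,b)_∞: sgn(13)=+, sgn(-4278)=−, so +1.
(a,b)_2: α=4, β=3; u≡5, v≡5 (mod 8); ε(u)ε(v)=0·0, αω(v)=4·1, βω(u)=3·1; sum ≡ 1  ⇒  -1.
(a,b)_3: α=0, u≡1; β=-1, v≡2 (mod 3); (1|3)=+1, (2|3)=-1; sign (−1)^0·+1^-1·-1^0 = +1.
(a,b)_31: α=0, u≡23; β=1, v≡22 (mod 31); (23|31)=-1, (22|31)=-1; sign (−1)^0·-1^1·-1^0 = -1.
(a,b)_13: α=1, u≡1; β=0, v≡10 (mod 13); (1|13)=+1, (10|13)=+1; sign (−1)^0·+1^0·+1^1 = +1.
(a,b)_17: α=0, u≡13; β=2, v≡10 (mod 17); (13|17)=+1, (10|17)=-1; sign (−1)^0·+1^2·-1^0 = +1.
Ram(13, -4278) = {2, 31}; no ℚ_2-point on the conic.

[2, 31]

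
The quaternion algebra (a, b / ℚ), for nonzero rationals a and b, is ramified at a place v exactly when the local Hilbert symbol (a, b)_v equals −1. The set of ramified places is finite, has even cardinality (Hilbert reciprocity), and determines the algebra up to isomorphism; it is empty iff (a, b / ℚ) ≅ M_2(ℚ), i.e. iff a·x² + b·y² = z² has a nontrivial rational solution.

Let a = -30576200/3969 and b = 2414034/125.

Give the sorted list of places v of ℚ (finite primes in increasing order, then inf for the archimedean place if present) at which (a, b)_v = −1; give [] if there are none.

Mod squares: a ≡ -2, b ≡ 27370. Check v ∈ {∞, 2, 3, 5, 7, 17, 23}.
v=2: v_2(a)=3, v_2(b)=1; units ≡ 7, 5 (mod 8); ε·ε+αω+βω = 1·0+3·1+1·0 ≡ 1  ⇒  (a,b)_2 = -1.
v=5: a=5^2·(≡3), b=5^-3·(≡4) mod 5; (3|5)=-1, (4|5)=+1; (−1)^{2·-3·2}·(-1)^-3·(+1)^2 = -1.
v=17: a=17^2·(≡1), b=17^1·(≡3) mod 17; (1|17)=+1, (3|17)=-1; (−1)^{2·1·8}·(+1)^1·(-1)^2 = +1.
v=7: a=7^-2·(≡6), b=7^3·(≡4) mod 7; (6|7)=-1, (4|7)=+1; (−1)^{-2·3·3}·(-1)^3·(+1)^-2 = -1.
v=23: a=23^2·(≡7), b=23^1·(≡17) mod 23; (7|23)=-1, (17|23)=-1; (−1)^{2·1·11}·(-1)^1·(-1)^2 = -1.
v=3: a=3^-4·(≡1), b=3^2·(≡1) mod 3; (1|3)=+1, (1|3)=+1; (−1)^{-4·2·1}·(+1)^2·(+1)^-4 = +1.
v=∞: -2 < 0 and 27370 > 0  ⇒  (a,b)_∞ = +1.
Ram(-2, 27370) = {2, 5, 7, 23}; no ℚ_2-point on the conic.

[2, 5, 7, 23]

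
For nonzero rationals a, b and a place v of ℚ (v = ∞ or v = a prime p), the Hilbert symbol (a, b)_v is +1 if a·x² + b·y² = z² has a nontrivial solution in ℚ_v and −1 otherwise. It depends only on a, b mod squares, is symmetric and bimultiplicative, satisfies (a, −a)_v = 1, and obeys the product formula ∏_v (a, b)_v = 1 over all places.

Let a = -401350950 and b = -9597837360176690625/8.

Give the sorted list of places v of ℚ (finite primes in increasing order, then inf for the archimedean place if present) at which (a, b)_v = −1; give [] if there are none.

(a, b) ≡ (-182, -4290) mod (ℚ^×)²; places V = {2, 3, 5, 7, 11, 13, ∞}.
(a,b)_5: α=2, u≡2; β=5, v≡3 (mod 5); (2|5)=-1, (3|5)=-1; sign (−1)^0·-1^5·-1^2 = -1.
(a,b)_11: α=2, u≡1; β=5, v≡7 (mod 11); (1|11)=+1, (7|11)=-1; sign (−1)^0·+1^5·-1^2 = +1.
(a,b)_7: α=1, u≡2; β=2, v≡2 (mod 7); (2|7)=+1, (2|7)=+1; sign (−1)^0·+1^2·+1^1 = +1.
(a,b)_3: α=6, u≡1; β=11, v≡1 (mod 3); (1|3)=+1, (1|3)=+1; sign (−1)^0·+1^11·+1^6 = +1.
(a,b)_13: α=1, u≡4; β=3, v≡6 (mod 13); (4|13)=+1, (6|13)=-1; sign (−1)^0·+1^3·-1^1 = -1.
(a,b)_2: α=1, β=-3; u≡5, v≡7 (mod 8); ε(u)ε(v)=0·1, αω(v)=1·0, βω(u)=-3·1; sum ≡ 1  ⇒  -1.
(a,b)_∞: sgn(-182)=−, sgn(-4290)=−, so -1.
Ram(-182, -4290) = {2, 5, 13, ∞}; no ℚ_2-point on the conic.

[2, 5, 13, inf]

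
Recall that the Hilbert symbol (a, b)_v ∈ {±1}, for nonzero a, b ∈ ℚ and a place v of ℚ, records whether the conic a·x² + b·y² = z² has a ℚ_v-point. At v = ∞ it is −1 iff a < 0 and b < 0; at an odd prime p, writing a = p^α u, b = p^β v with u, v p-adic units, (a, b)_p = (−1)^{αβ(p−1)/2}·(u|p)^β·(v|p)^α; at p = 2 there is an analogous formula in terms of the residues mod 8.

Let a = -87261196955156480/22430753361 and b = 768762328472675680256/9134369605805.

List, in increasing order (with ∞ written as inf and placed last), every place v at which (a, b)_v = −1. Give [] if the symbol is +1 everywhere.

[29, 31]

Mod squares: a ≡ -155, b ≡ 85405. Check v ∈ {∞, 2, 3, 5, 17, 19, 29, 31, 43, 47}.
v=47: a=47^2·(≡5), b=47^2·(≡25) mod 47; (5|47)=-1, (25|47)=+1; (−1)^{2·2·23}·(-1)^2·(+1)^2 = +1.
v=43: a=43^-4·(≡17), b=43^-6·(≡29) mod 43; (17|43)=+1, (29|43)=-1; (−1)^{-4·-6·21}·(+1)^-6·(-1)^-4 = +1.
v=3: a=3^-8·(≡1), b=3^0·(≡1) mod 3; (1|3)=+1, (1|3)=+1; (−1)^{-8·0·1}·(+1)^0·(+1)^-8 = +1.
v=2: v_2(a)=20, v_2(b)=26; units ≡ 5, 5 (mod 8); ε·ε+αω+βω = 0·0+20·1+26·1 ≡ 0  ⇒  (a,b)_2 = +1.
v=19: a=19^0·(≡5), b=19^3·(≡11) mod 19; (5|19)=+1, (11|19)=+1; (−1)^{0·3·9}·(+1)^3·(+1)^0 = +1.
v=∞: -155 < 0 and 85405 > 0  ⇒  (a,b)_∞ = +1.
v=29: a=29^2·(≡2), b=29^3·(≡13) mod 29; (2|29)=-1, (13|29)=+1; (−1)^{2·3·14}·(-1)^3·(+1)^2 = -1.
v=5: a=5^1·(≡4), b=5^-1·(≡1) mod 5; (4|5)=+1, (1|5)=+1; (−1)^{1·-1·2}·(+1)^-1·(+1)^1 = +1.
v=17: a=17^2·(≡1), b=17^-2·(≡12) mod 17; (1|17)=+1, (12|17)=-1; (−1)^{2·-2·8}·(+1)^-2·(-1)^2 = +1.
v=31: a=31^1·(≡6), b=31^1·(≡22) mod 31; (6|31)=-1, (22|31)=-1; (−1)^{1·1·15}·(-1)^1·(-1)^1 = -1.
|Ram(-155, 85405)| = 2, even; anisotropic at {29, 31}.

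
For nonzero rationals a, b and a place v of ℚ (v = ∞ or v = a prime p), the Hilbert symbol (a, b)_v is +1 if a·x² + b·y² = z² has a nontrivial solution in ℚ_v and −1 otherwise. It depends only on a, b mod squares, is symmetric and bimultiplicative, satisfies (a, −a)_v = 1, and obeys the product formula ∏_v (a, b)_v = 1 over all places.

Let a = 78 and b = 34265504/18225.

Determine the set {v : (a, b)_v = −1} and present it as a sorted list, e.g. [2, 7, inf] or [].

[2, 3]

Mod squares: a ≡ 78, b ≡ 26. Check v ∈ {∞, 2, 3, 5, 7, 13, 41}.
v=13: a=13^1·(≡6), b=13^1·(≡7) mod 13; (6|13)=-1, (7|13)=-1; (−1)^{1·1·6}·(-1)^1·(-1)^1 = +1.
v=3: a=3^1·(≡2), b=3^-6·(≡2) mod 3; (2|3)=-1, (2|3)=-1; (−1)^{1·-6·1}·(-1)^-6·(-1)^1 = -1.
v=41: a=41^0·(≡37), b=41^2·(≡14) mod 41; (37|41)=+1, (14|41)=-1; (−1)^{0·2·20}·(+1)^2·(-1)^0 = +1.
v=5: a=5^0·(≡3), b=5^-2·(≡1) mod 5; (3|5)=-1, (1|5)=+1; (−1)^{0·-2·2}·(-1)^-2·(+1)^0 = +1.
v=∞: 78 > 0 and 26 > 0  ⇒  (a,b)_∞ = +1.
v=7: a=7^0·(≡1), b=7^2·(≡6) mod 7; (1|7)=+1, (6|7)=-1; (−1)^{0·2·3}·(+1)^2·(-1)^0 = +1.
v=2: v_2(a)=1, v_2(b)=5; units ≡ 7, 5 (mod 8); ε·ε+αω+βω = 1·0+1·1+5·0 ≡ 1  ⇒  (a,b)_2 = -1.
(78, 26 / ℚ) ramifies at {2, 3}: a division algebra.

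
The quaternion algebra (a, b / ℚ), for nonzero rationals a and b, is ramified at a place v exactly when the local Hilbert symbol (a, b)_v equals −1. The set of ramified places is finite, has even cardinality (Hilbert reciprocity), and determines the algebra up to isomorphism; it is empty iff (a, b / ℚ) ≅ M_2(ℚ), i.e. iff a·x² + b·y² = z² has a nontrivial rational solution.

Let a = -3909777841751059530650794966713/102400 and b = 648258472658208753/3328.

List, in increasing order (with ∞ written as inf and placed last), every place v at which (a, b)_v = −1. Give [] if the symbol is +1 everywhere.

(a, b) ≡ (-224257, 2068781) mod (ℚ^×)²; places V = {2, 3, 5, 11, 13, 17, 19, 23, 29, 37, ∞}.
(a,b)_11: α=5, u≡7; β=3, v≡3 (mod 11); (7|11)=-1, (3|11)=+1; sign (−1)^1·-1^3·+1^5 = +1.
(a,b)_2: α=-12, β=-8; u≡7, v≡5 (mod 8); ε(u)ε(v)=1·0, αω(v)=-12·1, βω(u)=-8·0; sum ≡ 0  ⇒  +1.
(a,b)_3: α=4, u≡2; β=4, v≡2 (mod 3); (2|3)=-1, (2|3)=-1; sign (−1)^0·-1^4·-1^4 = +1.
(a,b)_5: α=-2, u≡2; β=0, v≡1 (mod 5); (2|5)=-1, (1|5)=+1; sign (−1)^0·-1^0·+1^-2 = +1.
(a,b)_37: α=5, u≡9; β=3, v≡29 (mod 37); (9|37)=+1, (29|37)=-1; sign (−1)^0·+1^3·-1^5 = -1.
(a,b)_∞: sgn(-224257)=−, sgn(2068781)=+, so +1.
(a,b)_17: α=2, u≡14; β=1, v≡12 (mod 17); (14|17)=-1, (12|17)=-1; sign (−1)^0·-1^1·-1^2 = -1.
(a,b)_29: α=3, u≡18; β=2, v≡11 (mod 29); (18|29)=-1, (11|29)=-1; sign (−1)^0·-1^2·-1^3 = -1.
(a,b)_19: α=3, u≡18; β=2, v≡16 (mod 19); (18|19)=-1, (16|19)=+1; sign (−1)^0·-1^2·+1^3 = +1.
(a,b)_13: α=2, u≡6; β=-1, v≡9 (mod 13); (6|13)=-1, (9|13)=+1; sign (−1)^0·-1^-1·+1^2 = -1.
(a,b)_23: α=2, u≡9; β=1, v≡14 (mod 23); (9|23)=+1, (14|23)=-1; sign (−1)^0·+1^1·-1^2 = +1.
(-224257, 2068781 / ℚ) ramifies at {13, 17, 29, 37}: a division algebra.

[13, 17, 29, 37]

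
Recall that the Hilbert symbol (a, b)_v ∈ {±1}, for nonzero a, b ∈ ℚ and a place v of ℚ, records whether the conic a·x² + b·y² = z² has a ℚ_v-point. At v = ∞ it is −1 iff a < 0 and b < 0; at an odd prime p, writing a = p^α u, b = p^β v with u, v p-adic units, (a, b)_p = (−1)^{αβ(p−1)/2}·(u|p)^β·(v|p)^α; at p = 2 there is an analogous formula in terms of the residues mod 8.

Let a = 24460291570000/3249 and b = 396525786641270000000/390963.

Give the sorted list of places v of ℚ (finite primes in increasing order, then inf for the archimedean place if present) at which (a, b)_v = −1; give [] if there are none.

(a, b) ≡ (13, 37410) mod (ℚ^×)²; places V = {2, 3, 5, 11, 13, 19, 29, 43, ∞}.
(a,b)_5: α=4, u≡3; β=7, v≡2 (mod 5); (3|5)=-1, (2|5)=-1; sign (−1)^0·-1^7·-1^4 = -1.
(a,b)_∞: sgn(13)=+, sgn(37410)=+, so +1.
(a,b)_2: α=4, β=7; u≡5, v≡1 (mod 8); ε(u)ε(v)=0·0, αω(v)=4·0, βω(u)=7·1; sum ≡ 1  ⇒  -1.
(a,b)_43: α=2, u≡41; β=3, v≡11 (mod 43); (41|43)=+1, (11|43)=+1; sign (−1)^0·+1^3·+1^2 = +1.
(a,b)_19: α=-2, u≡15; β=-4, v≡13 (mod 19); (15|19)=-1, (13|19)=-1; sign (−1)^0·-1^-4·-1^-2 = +1.
(a,b)_13: α=1, u≡1; β=2, v≡12 (mod 13); (1|13)=+1, (12|13)=+1; sign (−1)^0·+1^2·+1^1 = +1.
(a,b)_29: α=2, u≡13; β=3, v≡17 (mod 29); (13|29)=+1, (17|29)=-1; sign (−1)^0·+1^3·-1^2 = +1.
(a,b)_11: α=2, u≡8; β=2, v≡8 (mod 11); (8|11)=-1, (8|11)=-1; sign (−1)^0·-1^2·-1^2 = +1.
(a,b)_3: α=-2, u≡1; β=-1, v≡2 (mod 3); (1|3)=+1, (2|3)=-1; sign (−1)^0·+1^-1·-1^-2 = +1.
|Ram(13, 37410)| = 2, even; anisotropic at {2, 5}.

[2, 5]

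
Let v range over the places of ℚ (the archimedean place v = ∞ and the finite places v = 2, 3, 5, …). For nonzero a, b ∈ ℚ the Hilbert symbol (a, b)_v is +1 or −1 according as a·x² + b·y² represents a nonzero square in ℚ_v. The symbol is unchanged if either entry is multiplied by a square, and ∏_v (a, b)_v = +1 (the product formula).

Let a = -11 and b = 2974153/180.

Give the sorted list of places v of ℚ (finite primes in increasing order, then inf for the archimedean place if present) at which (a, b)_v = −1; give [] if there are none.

[7, 11, 13, 29]

Mod squares: a ≡ -11, b ≡ 303485. Check v ∈ {∞, 2, 3, 5, 7, 11, 13, 23, 29}.
v=5: a=5^0·(≡4), b=5^-1·(≡3) mod 5; (4|5)=+1, (3|5)=-1; (−1)^{0·-1·2}·(+1)^-1·(-1)^0 = +1.
v=23: a=23^0·(≡12), b=23^1·(≡16) mod 23; (12|23)=+1, (16|23)=+1; (−1)^{0·1·11}·(+1)^1·(+1)^0 = +1.
v=∞: -11 < 0 and 303485 > 0  ⇒  (a,b)_∞ = +1.
v=29: a=29^0·(≡18), b=29^1·(≡7) mod 29; (18|29)=-1, (7|29)=+1; (−1)^{0·1·14}·(-1)^1·(+1)^0 = -1.
v=11: a=11^1·(≡10), b=11^0·(≡7) mod 11; (10|11)=-1, (7|11)=-1; (−1)^{1·0·5}·(-1)^0·(-1)^1 = -1.
v=7: a=7^0·(≡3), b=7^3·(≡1) mod 7; (3|7)=-1, (1|7)=+1; (−1)^{0·3·3}·(-1)^3·(+1)^0 = -1.
v=3: a=3^0·(≡1), b=3^-2·(≡2) mod 3; (1|3)=+1, (2|3)=-1; (−1)^{0·-2·1}·(+1)^-2·(-1)^0 = +1.
v=13: a=13^0·(≡2), b=13^1·(≡3) mod 13; (2|13)=-1, (3|13)=+1; (−1)^{0·1·6}·(-1)^1·(+1)^0 = -1.
v=2: v_2(a)=0, v_2(b)=-2; units ≡ 5, 5 (mod 8); ε·ε+αω+βω = 0·0+0·1+-2·1 ≡ 0  ⇒  (a,b)_2 = +1.
|Ram(-11, 303485)| = 4, even; anisotropic at {7, 11, 13, 29}.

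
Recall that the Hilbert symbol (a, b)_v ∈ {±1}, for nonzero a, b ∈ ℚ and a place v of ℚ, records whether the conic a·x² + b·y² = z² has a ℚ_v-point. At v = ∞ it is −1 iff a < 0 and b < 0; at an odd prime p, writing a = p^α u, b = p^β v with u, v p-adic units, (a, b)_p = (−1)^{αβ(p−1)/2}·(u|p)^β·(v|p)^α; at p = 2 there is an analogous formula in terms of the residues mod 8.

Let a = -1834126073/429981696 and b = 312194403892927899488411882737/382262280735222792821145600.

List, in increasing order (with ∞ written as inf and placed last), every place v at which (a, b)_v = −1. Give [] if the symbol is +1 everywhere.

[17, 19]

Mod squares: a ≡ -17, b ≡ 74613. Check v ∈ {∞, 2, 3, 5, 7, 11, 13, 17, 19, 23, 47}.
v=2: v_2(a)=-16, v_2(b)=-30; units ≡ 7, 5 (mod 8); ε·ε+αω+βω = 1·0+-16·1+-30·0 ≡ 0  ⇒  (a,b)_2 = +1.
v=17: a=17^3·(≡1), b=17^9·(≡5) mod 17; (1|17)=+1, (5|17)=-1; (−1)^{3·9·8}·(+1)^9·(-1)^3 = -1.
v=3: a=3^-8·(≡1), b=3^-25·(≡1) mod 3; (1|3)=+1, (1|3)=+1; (−1)^{-8·-25·1}·(+1)^-25·(+1)^-8 = +1.
v=47: a=47^2·(≡43), b=47^8·(≡17) mod 47; (43|47)=-1, (17|47)=+1; (−1)^{2·8·23}·(-1)^8·(+1)^2 = +1.
v=11: a=11^0·(≡1), b=11^1·(≡10) mod 11; (1|11)=+1, (10|11)=-1; (−1)^{0·1·5}·(+1)^1·(-1)^0 = +1.
v=13: a=13^2·(≡12), b=13^0·(≡8) mod 13; (12|13)=+1, (8|13)=-1; (−1)^{2·0·6}·(+1)^0·(-1)^2 = +1.
v=19: a=19^0·(≡10), b=19^1·(≡13) mod 19; (10|19)=-1, (13|19)=-1; (−1)^{0·1·9}·(-1)^1·(-1)^0 = -1.
v=5: a=5^0·(≡2), b=5^-2·(≡3) mod 5; (2|5)=-1, (3|5)=-1; (−1)^{0·-2·2}·(-1)^-2·(-1)^0 = +1.
v=∞: -17 < 0 and 74613 > 0  ⇒  (a,b)_∞ = +1.
v=7: a=7^0·(≡1), b=7^-5·(≡6) mod 7; (1|7)=+1, (6|7)=-1; (−1)^{0·-5·3}·(+1)^-5·(-1)^0 = +1.
v=23: a=23^0·(≡9), b=23^2·(≡13) mod 23; (9|23)=+1, (13|23)=+1; (−1)^{0·2·11}·(+1)^2·(+1)^0 = +1.
Ram(-17, 74613) = {17, 19}; no ℚ_17-point on the conic.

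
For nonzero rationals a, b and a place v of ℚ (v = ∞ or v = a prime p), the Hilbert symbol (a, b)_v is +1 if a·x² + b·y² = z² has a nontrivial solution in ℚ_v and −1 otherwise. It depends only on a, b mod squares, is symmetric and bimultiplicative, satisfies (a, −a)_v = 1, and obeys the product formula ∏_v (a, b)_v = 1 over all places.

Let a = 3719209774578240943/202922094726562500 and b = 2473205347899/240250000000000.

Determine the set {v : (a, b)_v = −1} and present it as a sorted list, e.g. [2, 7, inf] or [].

(a, b) ≡ (7, 19) mod (ℚ^×)²; places V = {2, 3, 5, 7, 11, 13, 19, 29, 31, ∞}.
(a,b)_11: α=4, u≡6; β=2, v≡6 (mod 11); (6|11)=-1, (6|11)=-1; sign (−1)^0·-1^2·-1^4 = +1.
(a,b)_31: α=-4, u≡2; β=-2, v≡5 (mod 31); (2|31)=+1, (5|31)=+1; sign (−1)^0·+1^-2·+1^-4 = +1.
(a,b)_3: α=-2, u≡1; β=2, v≡1 (mod 3); (1|3)=+1, (1|3)=+1; sign (−1)^0·+1^2·+1^-2 = +1.
(a,b)_5: α=-14, u≡3; β=-12, v≡1 (mod 5); (3|5)=-1, (1|5)=+1; sign (−1)^0·-1^-12·+1^-14 = +1.
(a,b)_2: α=-2, β=-10; u≡7, v≡3 (mod 8); ε(u)ε(v)=1·1, αω(v)=-2·1, βω(u)=-10·0; sum ≡ 1  ⇒  -1.
(a,b)_7: α=1, u≡1; β=0, v≡5 (mod 7); (1|7)=+1, (5|7)=-1; sign (−1)^0·+1^0·-1^1 = -1.
(a,b)_13: α=2, u≡5; β=2, v≡8 (mod 13); (5|13)=-1, (8|13)=-1; sign (−1)^0·-1^2·-1^2 = +1.
(a,b)_19: α=2, u≡5; β=1, v≡16 (mod 19); (5|19)=+1, (16|19)=+1; sign (−1)^0·+1^1·+1^2 = +1.
(a,b)_29: α=6, u≡9; β=4, v≡11 (mod 29); (9|29)=+1, (11|29)=-1; sign (−1)^0·+1^4·-1^6 = +1.
(a,b)_∞: sgn(7)=+, sgn(19)=+, so +1.
|Ram(7, 19)| = 2, even; anisotropic at {2, 7}.

[2, 7]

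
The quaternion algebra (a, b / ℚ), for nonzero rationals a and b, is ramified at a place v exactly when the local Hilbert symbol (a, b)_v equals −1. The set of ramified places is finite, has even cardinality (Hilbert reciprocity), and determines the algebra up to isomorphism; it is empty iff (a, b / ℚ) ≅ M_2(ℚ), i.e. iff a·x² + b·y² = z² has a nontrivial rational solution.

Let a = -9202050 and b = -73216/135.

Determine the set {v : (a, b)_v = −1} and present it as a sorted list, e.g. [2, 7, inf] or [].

Mod squares: a ≡ -2, b ≡ -4290. Check v ∈ {∞, 2, 3, 5, 11, 13}.
v=5: a=5^2·(≡3), b=5^-1·(≡2) mod 5; (3|5)=-1, (2|5)=-1; (−1)^{2·-1·2}·(-1)^-1·(-1)^2 = -1.
v=3: a=3^2·(≡1), b=3^-3·(≡1) mod 3; (1|3)=+1, (1|3)=+1; (−1)^{2·-3·1}·(+1)^-3·(+1)^2 = +1.
v=13: a=13^2·(≡7), b=13^1·(≡2) mod 13; (7|13)=-1, (2|13)=-1; (−1)^{2·1·6}·(-1)^1·(-1)^2 = -1.
v=11: a=11^2·(≡4), b=11^1·(≡7) mod 11; (4|11)=+1, (7|11)=-1; (−1)^{2·1·5}·(+1)^1·(-1)^2 = +1.
v=∞: -2 < 0 and -4290 < 0  ⇒  (a,b)_∞ = -1.
v=2: v_2(a)=1, v_2(b)=9; units ≡ 7, 7 (mod 8); ε·ε+αω+βω = 1·1+1·0+9·0 ≡ 1  ⇒  (a,b)_2 = -1.
Ram(-2, -4290) = {2, 5, 13, ∞}; no ℚ_2-point on the conic.

[2, 5, 13, inf]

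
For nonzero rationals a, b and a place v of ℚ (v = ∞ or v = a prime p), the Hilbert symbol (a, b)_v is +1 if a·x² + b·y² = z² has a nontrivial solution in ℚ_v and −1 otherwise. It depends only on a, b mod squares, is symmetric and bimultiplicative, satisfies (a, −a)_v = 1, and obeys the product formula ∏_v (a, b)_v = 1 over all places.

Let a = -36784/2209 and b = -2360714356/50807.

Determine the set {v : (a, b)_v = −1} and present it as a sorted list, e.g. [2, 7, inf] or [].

[31, inf]

(a, b) ≡ (-19, -13547) mod (ℚ^×)²; places V = {2, 7, 11, 13, 19, 23, 31, 47, ∞}.
(a,b)_31: α=0, u≡21; β=1, v≡9 (mod 31); (21|31)=-1, (9|31)=+1; sign (−1)^0·-1^1·+1^0 = -1.
(a,b)_23: α=0, u≡16; β=-1, v≡9 (mod 23); (16|23)=+1, (9|23)=+1; sign (−1)^0·+1^-1·+1^0 = +1.
(a,b)_13: α=0, u≡7; β=2, v≡12 (mod 13); (7|13)=-1, (12|13)=+1; sign (−1)^0·-1^2·+1^0 = +1.
(a,b)_2: α=4, β=2; u≡5, v≡5 (mod 8); ε(u)ε(v)=0·0, αω(v)=4·1, βω(u)=2·1; sum ≡ 0  ⇒  +1.
(a,b)_19: α=1, u≡8; β=1, v≡1 (mod 19); (8|19)=-1, (1|19)=+1; sign (−1)^1·-1^1·+1^1 = +1.
(a,b)_7: α=0, u≡2; β=2, v≡6 (mod 7); (2|7)=+1, (6|7)=-1; sign (−1)^0·+1^2·-1^0 = +1.
(a,b)_11: α=2, u≡9; β=2, v≡9 (mod 11); (9|11)=+1, (9|11)=+1; sign (−1)^0·+1^2·+1^2 = +1.
(a,b)_∞: sgn(-19)=−, sgn(-13547)=−, so -1.
(a,b)_47: α=-2, u≡17; β=-2, v≡2 (mod 47); (17|47)=+1, (2|47)=+1; sign (−1)^0·+1^-2·+1^-2 = +1.
|Ram(-19, -13547)| = 2, even; anisotropic at {31, ∞}.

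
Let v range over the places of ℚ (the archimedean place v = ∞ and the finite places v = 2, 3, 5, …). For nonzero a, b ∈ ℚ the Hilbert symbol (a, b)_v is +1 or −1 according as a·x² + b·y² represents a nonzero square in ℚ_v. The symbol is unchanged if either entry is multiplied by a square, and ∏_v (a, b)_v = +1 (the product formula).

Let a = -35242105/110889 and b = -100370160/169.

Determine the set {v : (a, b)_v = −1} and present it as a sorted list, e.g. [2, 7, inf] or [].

[5, inf]

Mod squares: a ≡ -145, b ≡ -697015. Check v ∈ {∞, 2, 3, 5, 11, 13, 17, 19, 23, 29, 37}.
v=17: a=17^2·(≡2), b=17^0·(≡1) mod 17; (2|17)=+1, (1|17)=+1; (−1)^{2·0·8}·(+1)^0·(+1)^2 = +1.
v=37: a=37^-2·(≡30), b=37^0·(≡7) mod 37; (30|37)=+1, (7|37)=+1; (−1)^{-2·0·18}·(+1)^0·(+1)^-2 = +1.
v=∞: -145 < 0 and -697015 < 0  ⇒  (a,b)_∞ = -1.
v=19: a=19^0·(≡9), b=19^1·(≡16) mod 19; (9|19)=+1, (16|19)=+1; (−1)^{0·1·9}·(+1)^1·(+1)^0 = +1.
v=5: a=5^1·(≡1), b=5^1·(≡2) mod 5; (1|5)=+1, (2|5)=-1; (−1)^{1·1·2}·(+1)^1·(-1)^1 = -1.
v=3: a=3^-4·(≡2), b=3^2·(≡2) mod 3; (2|3)=-1, (2|3)=-1; (−1)^{-4·2·1}·(-1)^2·(-1)^-4 = +1.
v=2: v_2(a)=0, v_2(b)=4; units ≡ 7, 1 (mod 8); ε·ε+αω+βω = 1·0+0·0+4·0 ≡ 0  ⇒  (a,b)_2 = +1.
v=13: a=13^0·(≡2), b=13^-2·(≡6) mod 13; (2|13)=-1, (6|13)=-1; (−1)^{0·-2·6}·(-1)^-2·(-1)^0 = +1.
v=11: a=11^0·(≡4), b=11^1·(≡7) mod 11; (4|11)=+1, (7|11)=-1; (−1)^{0·1·5}·(+1)^1·(-1)^0 = +1.
v=29: a=29^3·(≡20), b=29^1·(≡7) mod 29; (20|29)=+1, (7|29)=+1; (−1)^{3·1·14}·(+1)^1·(+1)^3 = +1.
v=23: a=23^0·(≡6), b=23^1·(≡1) mod 23; (6|23)=+1, (1|23)=+1; (−1)^{0·1·11}·(+1)^1·(+1)^0 = +1.
Ram(-145, -697015) = {5, ∞}; no ℚ_5-point on the conic.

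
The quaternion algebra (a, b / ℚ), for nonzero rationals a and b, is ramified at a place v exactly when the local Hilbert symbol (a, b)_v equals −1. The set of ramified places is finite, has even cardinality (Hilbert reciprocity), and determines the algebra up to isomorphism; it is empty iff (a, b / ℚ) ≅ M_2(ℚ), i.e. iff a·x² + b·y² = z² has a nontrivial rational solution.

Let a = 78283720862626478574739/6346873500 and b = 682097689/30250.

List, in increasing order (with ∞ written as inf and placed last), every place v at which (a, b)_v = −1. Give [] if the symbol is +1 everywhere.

(a, b) ≡ (1365, 10) mod (ℚ^×)²; places V = {2, 3, 5, 7, 11, 13, 17, 41, 43, ∞}.
(a,b)_7: α=9, u≡3; β=4, v≡5 (mod 7); (3|7)=-1, (5|7)=-1; sign (−1)^0·-1^4·-1^9 = -1.
(a,b)_13: α=5, u≡12; β=2, v≡3 (mod 13); (12|13)=+1, (3|13)=+1; sign (−1)^0·+1^2·+1^5 = +1.
(a,b)_∞: sgn(1365)=+, sgn(10)=+, so +1.
(a,b)_41: α=4, u≡12; β=2, v≡1 (mod 41); (12|41)=-1, (1|41)=+1; sign (−1)^0·-1^2·+1^4 = +1.
(a,b)_5: α=-3, u≡3; β=-3, v≡2 (mod 5); (3|5)=-1, (2|5)=-1; sign (−1)^0·-1^-3·-1^-3 = +1.
(a,b)_43: α=2, u≡28; β=0, v≡4 (mod 43); (28|43)=-1, (4|43)=+1; sign (−1)^0·-1^0·+1^2 = +1.
(a,b)_2: α=-2, β=-1; u≡5, v≡5 (mod 8); ε(u)ε(v)=0·0, αω(v)=-2·1, βω(u)=-1·1; sum ≡ 1  ⇒  -1.
(a,b)_17: α=-2, u≡6; β=0, v≡6 (mod 17); (6|17)=-1, (6|17)=-1; sign (−1)^0·-1^0·-1^-2 = +1.
(a,b)_11: α=-4, u≡1; β=-2, v≡8 (mod 11); (1|11)=+1, (8|11)=-1; sign (−1)^0·+1^-2·-1^-4 = +1.
(a,b)_3: α=-1, u≡2; β=0, v≡1 (mod 3); (2|3)=-1, (1|3)=+1; sign (−1)^0·-1^0·+1^-1 = +1.
|Ram(1365, 10)| = 2, even; anisotropic at {2, 7}.

[2, 7]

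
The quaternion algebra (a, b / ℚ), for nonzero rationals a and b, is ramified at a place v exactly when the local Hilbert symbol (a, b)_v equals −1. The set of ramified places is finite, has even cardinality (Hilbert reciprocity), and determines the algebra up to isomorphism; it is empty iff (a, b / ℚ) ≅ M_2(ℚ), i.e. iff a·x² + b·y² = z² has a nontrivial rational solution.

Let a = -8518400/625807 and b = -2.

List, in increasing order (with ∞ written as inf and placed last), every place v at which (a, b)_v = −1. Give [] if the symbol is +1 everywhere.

[7, inf]

Mod squares: a ≡ -77, b ≡ -2. Check v ∈ {∞, 2, 5, 7, 11, 13, 23}.
v=11: a=11^3·(≡4), b=11^0·(≡9) mod 11; (4|11)=+1, (9|11)=+1; (−1)^{3·0·5}·(+1)^0·(+1)^3 = +1.
v=23: a=23^-2·(≡11), b=23^0·(≡21) mod 23; (11|23)=-1, (21|23)=-1; (−1)^{-2·0·11}·(-1)^0·(-1)^-2 = +1.
v=7: a=7^-1·(≡3), b=7^0·(≡5) mod 7; (3|7)=-1, (5|7)=-1; (−1)^{-1·0·3}·(-1)^0·(-1)^-1 = -1.
v=5: a=5^2·(≡2), b=5^0·(≡3) mod 5; (2|5)=-1, (3|5)=-1; (−1)^{2·0·2}·(-1)^0·(-1)^2 = +1.
v=2: v_2(a)=8, v_2(b)=1; units ≡ 3, 7 (mod 8); ε·ε+αω+βω = 1·1+8·0+1·1 ≡ 0  ⇒  (a,b)_2 = +1.
v=13: a=13^-2·(≡10), b=13^0·(≡11) mod 13; (10|13)=+1, (11|13)=-1; (−1)^{-2·0·6}·(+1)^0·(-1)^-2 = +1.
v=∞: -77 < 0 and -2 < 0  ⇒  (a,b)_∞ = -1.
|Ram(-77, -2)| = 2, even; anisotropic at {7, ∞}.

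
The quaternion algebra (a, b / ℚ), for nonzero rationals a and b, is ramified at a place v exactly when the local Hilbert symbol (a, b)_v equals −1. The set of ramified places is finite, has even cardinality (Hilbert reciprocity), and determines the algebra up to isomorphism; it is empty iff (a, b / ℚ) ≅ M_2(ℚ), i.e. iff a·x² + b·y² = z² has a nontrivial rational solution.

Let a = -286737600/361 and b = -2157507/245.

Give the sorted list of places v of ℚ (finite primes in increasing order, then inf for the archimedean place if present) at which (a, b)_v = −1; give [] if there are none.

[3, 37, 47, inf]

(a, b) ≡ (-179211, -1198615) mod (ℚ^×)²; places V = {2, 3, 5, 7, 11, 19, 31, 37, 41, 47, ∞}.
(a,b)_3: α=1, u≡2; β=2, v≡2 (mod 3); (2|3)=-1, (2|3)=-1; sign (−1)^0·-1^2·-1^1 = -1.
(a,b)_11: α=0, u≡3; β=1, v≡5 (mod 11); (3|11)=+1, (5|11)=+1; sign (−1)^0·+1^1·+1^0 = +1.
(a,b)_7: α=0, u≡3; β=-2, v≡1 (mod 7); (3|7)=-1, (1|7)=+1; sign (−1)^0·-1^-2·+1^0 = +1.
(a,b)_19: α=-2, u≡7; β=1, v≡14 (mod 19); (7|19)=+1, (14|19)=-1; sign (−1)^0·+1^1·-1^-2 = +1.
(a,b)_47: α=1, u≡29; β=0, v≡31 (mod 47); (29|47)=-1, (31|47)=-1; sign (−1)^0·-1^0·-1^1 = -1.
(a,b)_∞: sgn(-179211)=−, sgn(-1198615)=−, so -1.
(a,b)_37: α=0, u≡20; β=1, v≡29 (mod 37); (20|37)=-1, (29|37)=-1; sign (−1)^0·-1^1·-1^0 = -1.
(a,b)_2: α=6, β=0; u≡5, v≡1 (mod 8); ε(u)ε(v)=0·0, αω(v)=6·0, βω(u)=0·1; sum ≡ 0  ⇒  +1.
(a,b)_5: α=2, u≡1; β=-1, v≡2 (mod 5); (1|5)=+1, (2|5)=-1; sign (−1)^0·+1^-1·-1^2 = +1.
(a,b)_41: α=1, u≡39; β=0, v≡5 (mod 41); (39|41)=+1, (5|41)=+1; sign (−1)^0·+1^0·+1^1 = +1.
(a,b)_31: α=1, u≡9; β=1, v≡11 (mod 31); (9|31)=+1, (11|31)=-1; sign (−1)^1·+1^1·-1^1 = +1.
|Ram(-179211, -1198615)| = 4, even; anisotropic at {3, 37, 47, ∞}.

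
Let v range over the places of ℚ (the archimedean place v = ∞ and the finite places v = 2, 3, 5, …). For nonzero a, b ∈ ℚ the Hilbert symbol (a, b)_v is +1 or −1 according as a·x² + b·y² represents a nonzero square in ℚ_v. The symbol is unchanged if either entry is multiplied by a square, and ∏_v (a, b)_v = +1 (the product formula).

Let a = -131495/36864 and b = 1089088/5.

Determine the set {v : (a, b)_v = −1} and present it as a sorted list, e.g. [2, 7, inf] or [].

[5, 7, 11, 13]

Mod squares: a ≡ -455, b ≡ 85085. Check v ∈ {∞, 2, 3, 5, 7, 11, 13, 17}.
v=17: a=17^2·(≡9), b=17^1·(≡5) mod 17; (9|17)=+1, (5|17)=-1; (−1)^{2·1·8}·(+1)^1·(-1)^2 = +1.
v=2: v_2(a)=-12, v_2(b)=6; units ≡ 1, 5 (mod 8); ε·ε+αω+βω = 0·0+-12·1+6·0 ≡ 0  ⇒  (a,b)_2 = +1.
v=13: a=13^1·(≡10), b=13^1·(≡6) mod 13; (10|13)=+1, (6|13)=-1; (−1)^{1·1·6}·(+1)^1·(-1)^1 = -1.
v=3: a=3^-2·(≡1), b=3^0·(≡2) mod 3; (1|3)=+1, (2|3)=-1; (−1)^{-2·0·1}·(+1)^0·(-1)^-2 = +1.
v=5: a=5^1·(≡4), b=5^-1·(≡3) mod 5; (4|5)=+1, (3|5)=-1; (−1)^{1·-1·2}·(+1)^-1·(-1)^1 = -1.
v=7: a=7^1·(≡5), b=7^1·(≡6) mod 7; (5|7)=-1, (6|7)=-1; (−1)^{1·1·3}·(-1)^1·(-1)^1 = -1.
v=∞: -455 < 0 and 85085 > 0  ⇒  (a,b)_∞ = +1.
v=11: a=11^0·(≡7), b=11^1·(≡6) mod 11; (7|11)=-1, (6|11)=-1; (−1)^{0·1·5}·(-1)^1·(-1)^0 = -1.
|Ram(-455, 85085)| = 4, even; anisotropic at {5, 7, 11, 13}.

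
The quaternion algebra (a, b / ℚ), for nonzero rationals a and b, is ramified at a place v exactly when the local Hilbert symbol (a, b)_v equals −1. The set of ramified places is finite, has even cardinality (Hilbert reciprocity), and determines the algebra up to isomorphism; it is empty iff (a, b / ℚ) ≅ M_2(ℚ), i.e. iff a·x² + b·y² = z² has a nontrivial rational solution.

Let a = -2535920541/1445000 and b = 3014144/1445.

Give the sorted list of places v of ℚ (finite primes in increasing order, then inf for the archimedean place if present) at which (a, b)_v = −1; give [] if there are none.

[2, 5]

(a, b) ≡ (-42, 70) mod (ℚ^×)²; places V = {2, 3, 5, 7, 11, 17, 29, 37, ∞}.
(a,b)_11: α=2, u≡10; β=0, v≡3 (mod 11); (10|11)=-1, (3|11)=+1; sign (−1)^0·-1^0·+1^2 = +1.
(a,b)_5: α=-4, u≡2; β=-1, v≡1 (mod 5); (2|5)=-1, (1|5)=+1; sign (−1)^0·-1^-1·+1^-4 = -1.
(a,b)_17: α=-2, u≡4; β=-2, v≡2 (mod 17); (4|17)=+1, (2|17)=+1; sign (−1)^0·+1^-2·+1^-2 = +1.
(a,b)_2: α=-3, β=9; u≡3, v≡3 (mod 8); ε(u)ε(v)=1·1, αω(v)=-3·1, βω(u)=9·1; sum ≡ 1  ⇒  -1.
(a,b)_37: α=2, u≡8; β=0, v≡25 (mod 37); (8|37)=-1, (25|37)=+1; sign (−1)^0·-1^0·+1^2 = +1.
(a,b)_7: α=1, u≡1; β=1, v≡5 (mod 7); (1|7)=+1, (5|7)=-1; sign (−1)^1·+1^1·-1^1 = +1.
(a,b)_29: α=0, u≡7; β=2, v≡14 (mod 29); (7|29)=+1, (14|29)=-1; sign (−1)^0·+1^2·-1^0 = +1.
(a,b)_∞: sgn(-42)=−, sgn(70)=+, so +1.
(a,b)_3: α=7, u≡1; β=0, v≡1 (mod 3); (1|3)=+1, (1|3)=+1; sign (−1)^0·+1^0·+1^7 = +1.
|Ram(-42, 70)| = 2, even; anisotropic at {2, 5}.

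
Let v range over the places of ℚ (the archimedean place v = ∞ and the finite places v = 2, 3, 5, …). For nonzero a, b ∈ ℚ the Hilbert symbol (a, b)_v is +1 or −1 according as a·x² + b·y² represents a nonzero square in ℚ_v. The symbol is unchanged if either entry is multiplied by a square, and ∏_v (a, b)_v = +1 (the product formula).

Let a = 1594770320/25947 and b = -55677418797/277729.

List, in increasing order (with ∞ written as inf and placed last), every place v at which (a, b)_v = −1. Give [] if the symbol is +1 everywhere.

Mod squares: a ≡ 2471235, b ≡ -26013. Check v ∈ {∞, 2, 3, 5, 7, 11, 13, 17, 19, 23, 29, 31}.
v=23: a=23^1·(≡13), b=23^1·(≡11) mod 23; (13|23)=+1, (11|23)=-1; (−1)^{1·1·11}·(+1)^1·(-1)^1 = +1.
v=3: a=3^-3·(≡2), b=3^1·(≡2) mod 3; (2|3)=-1, (2|3)=-1; (−1)^{-3·1·1}·(-1)^1·(-1)^-3 = -1.
v=31: a=31^-2·(≡1), b=31^-2·(≡29) mod 31; (1|31)=+1, (29|31)=-1; (−1)^{-2·-2·15}·(+1)^-2·(-1)^-2 = +1.
v=7: a=7^0·(≡2), b=7^2·(≡5) mod 7; (2|7)=+1, (5|7)=-1; (−1)^{0·2·3}·(+1)^2·(-1)^0 = +1.
v=13: a=13^1·(≡3), b=13^1·(≡1) mod 13; (3|13)=+1, (1|13)=+1; (−1)^{1·1·6}·(+1)^1·(+1)^1 = +1.
v=5: a=5^1·(≡2), b=5^0·(≡2) mod 5; (2|5)=-1, (2|5)=-1; (−1)^{1·0·2}·(-1)^0·(-1)^1 = -1.
v=19: a=19^1·(≡10), b=19^2·(≡6) mod 19; (10|19)=-1, (6|19)=+1; (−1)^{1·2·9}·(-1)^2·(+1)^1 = +1.
v=2: v_2(a)=4, v_2(b)=0; units ≡ 3, 3 (mod 8); ε·ε+αω+βω = 1·1+4·1+0·1 ≡ 1  ⇒  (a,b)_2 = -1.
v=11: a=11^2·(≡8), b=11^2·(≡2) mod 11; (8|11)=-1, (2|11)=-1; (−1)^{2·2·5}·(-1)^2·(-1)^2 = +1.
v=∞: 2471235 > 0 and -26013 < 0  ⇒  (a,b)_∞ = +1.
v=29: a=29^1·(≡5), b=29^1·(≡17) mod 29; (5|29)=+1, (17|29)=-1; (−1)^{1·1·14}·(+1)^1·(-1)^1 = -1.
v=17: a=17^0·(≡13), b=17^-2·(≡11) mod 17; (13|17)=+1, (11|17)=-1; (−1)^{0·-2·8}·(+1)^-2·(-1)^0 = +1.
|Ram(2471235, -26013)| = 4, even; anisotropic at {2, 3, 5, 29}.

[2, 3, 5, 29]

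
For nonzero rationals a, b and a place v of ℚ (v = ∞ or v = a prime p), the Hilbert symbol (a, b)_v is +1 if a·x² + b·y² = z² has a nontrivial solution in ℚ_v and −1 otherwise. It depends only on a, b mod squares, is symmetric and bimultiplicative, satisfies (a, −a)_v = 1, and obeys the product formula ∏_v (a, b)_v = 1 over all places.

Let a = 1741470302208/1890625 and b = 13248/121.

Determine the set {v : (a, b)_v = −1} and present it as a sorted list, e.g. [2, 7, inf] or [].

(a, b) ≡ (12558, 23) mod (ℚ^×)²; places V = {2, 3, 5, 7, 11, 13, 23, ∞}.
(a,b)_13: α=1, u≡9; β=0, v≡10 (mod 13); (9|13)=+1, (10|13)=+1; sign (−1)^0·+1^0·+1^1 = +1.
(a,b)_23: α=3, u≡7; β=1, v≡4 (mod 23); (7|23)=-1, (4|23)=+1; sign (−1)^1·-1^1·+1^3 = +1.
(a,b)_7: α=1, u≡4; β=0, v≡2 (mod 7); (4|7)=+1, (2|7)=+1; sign (−1)^0·+1^0·+1^1 = +1.
(a,b)_3: α=1, u≡1; β=2, v≡2 (mod 3); (1|3)=+1, (2|3)=-1; sign (−1)^0·+1^2·-1^1 = -1.
(a,b)_2: α=19, β=6; u≡7, v≡7 (mod 8); ε(u)ε(v)=1·1, αω(v)=19·0, βω(u)=6·0; sum ≡ 1  ⇒  -1.
(a,b)_5: α=-6, u≡3; β=0, v≡3 (mod 5); (3|5)=-1, (3|5)=-1; sign (−1)^0·-1^0·-1^-6 = +1.
(a,b)_∞: sgn(12558)=+, sgn(23)=+, so +1.
(a,b)_11: α=-2, u≡2; β=-2, v≡4 (mod 11); (2|11)=-1, (4|11)=+1; sign (−1)^0·-1^-2·+1^-2 = +1.
Ram(12558, 23) = {2, 3}; no ℚ_2-point on the conic.

[2, 3]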